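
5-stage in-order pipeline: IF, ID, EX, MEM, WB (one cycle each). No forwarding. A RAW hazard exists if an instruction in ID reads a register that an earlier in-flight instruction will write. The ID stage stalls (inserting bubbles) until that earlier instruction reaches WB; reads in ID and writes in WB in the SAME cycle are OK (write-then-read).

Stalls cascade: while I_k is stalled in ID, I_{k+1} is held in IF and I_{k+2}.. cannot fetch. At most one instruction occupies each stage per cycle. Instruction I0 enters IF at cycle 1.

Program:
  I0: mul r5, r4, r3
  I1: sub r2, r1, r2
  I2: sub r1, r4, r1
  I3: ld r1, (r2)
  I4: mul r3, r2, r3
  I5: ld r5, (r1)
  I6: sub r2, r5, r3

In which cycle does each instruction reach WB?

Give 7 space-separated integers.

I0 mul r5 <- r4,r3: IF@1 ID@2 stall=0 (-) EX@3 MEM@4 WB@5
I1 sub r2 <- r1,r2: IF@2 ID@3 stall=0 (-) EX@4 MEM@5 WB@6
I2 sub r1 <- r4,r1: IF@3 ID@4 stall=0 (-) EX@5 MEM@6 WB@7
I3 ld r1 <- r2: IF@4 ID@5 stall=1 (RAW on I1.r2 (WB@6)) EX@7 MEM@8 WB@9
I4 mul r3 <- r2,r3: IF@5 ID@7 stall=0 (-) EX@8 MEM@9 WB@10
I5 ld r5 <- r1: IF@7 ID@8 stall=1 (RAW on I3.r1 (WB@9)) EX@10 MEM@11 WB@12
I6 sub r2 <- r5,r3: IF@8 ID@10 stall=2 (RAW on I5.r5 (WB@12)) EX@13 MEM@14 WB@15

Answer: 5 6 7 9 10 12 15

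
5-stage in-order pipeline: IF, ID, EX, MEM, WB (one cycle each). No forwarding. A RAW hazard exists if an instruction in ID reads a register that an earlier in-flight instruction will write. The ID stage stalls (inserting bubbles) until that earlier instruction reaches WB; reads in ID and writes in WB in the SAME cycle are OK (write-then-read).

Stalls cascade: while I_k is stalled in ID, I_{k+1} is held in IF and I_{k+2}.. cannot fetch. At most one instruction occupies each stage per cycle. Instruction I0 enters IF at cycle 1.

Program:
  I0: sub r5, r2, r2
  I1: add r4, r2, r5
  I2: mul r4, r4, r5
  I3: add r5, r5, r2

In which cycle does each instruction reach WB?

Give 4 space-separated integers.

I0 sub r5 <- r2,r2: IF@1 ID@2 stall=0 (-) EX@3 MEM@4 WB@5
I1 add r4 <- r2,r5: IF@2 ID@3 stall=2 (RAW on I0.r5 (WB@5)) EX@6 MEM@7 WB@8
I2 mul r4 <- r4,r5: IF@3 ID@6 stall=2 (RAW on I1.r4 (WB@8)) EX@9 MEM@10 WB@11
I3 add r5 <- r5,r2: IF@6 ID@9 stall=0 (-) EX@10 MEM@11 WB@12

Answer: 5 8 11 12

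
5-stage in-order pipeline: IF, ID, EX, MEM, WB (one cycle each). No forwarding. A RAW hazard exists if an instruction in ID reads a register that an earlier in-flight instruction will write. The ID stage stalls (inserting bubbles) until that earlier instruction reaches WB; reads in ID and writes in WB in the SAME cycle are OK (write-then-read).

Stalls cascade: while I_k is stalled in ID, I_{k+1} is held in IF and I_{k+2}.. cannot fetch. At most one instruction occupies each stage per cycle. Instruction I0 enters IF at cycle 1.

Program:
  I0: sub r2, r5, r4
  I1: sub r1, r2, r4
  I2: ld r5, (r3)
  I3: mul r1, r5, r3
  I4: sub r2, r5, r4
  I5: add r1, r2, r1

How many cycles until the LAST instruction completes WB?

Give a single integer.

I0 sub r2 <- r5,r4: IF@1 ID@2 stall=0 (-) EX@3 MEM@4 WB@5
I1 sub r1 <- r2,r4: IF@2 ID@3 stall=2 (RAW on I0.r2 (WB@5)) EX@6 MEM@7 WB@8
I2 ld r5 <- r3: IF@3 ID@6 stall=0 (-) EX@7 MEM@8 WB@9
I3 mul r1 <- r5,r3: IF@6 ID@7 stall=2 (RAW on I2.r5 (WB@9)) EX@10 MEM@11 WB@12
I4 sub r2 <- r5,r4: IF@7 ID@10 stall=0 (-) EX@11 MEM@12 WB@13
I5 add r1 <- r2,r1: IF@10 ID@11 stall=2 (RAW on I4.r2 (WB@13)) EX@14 MEM@15 WB@16

Answer: 16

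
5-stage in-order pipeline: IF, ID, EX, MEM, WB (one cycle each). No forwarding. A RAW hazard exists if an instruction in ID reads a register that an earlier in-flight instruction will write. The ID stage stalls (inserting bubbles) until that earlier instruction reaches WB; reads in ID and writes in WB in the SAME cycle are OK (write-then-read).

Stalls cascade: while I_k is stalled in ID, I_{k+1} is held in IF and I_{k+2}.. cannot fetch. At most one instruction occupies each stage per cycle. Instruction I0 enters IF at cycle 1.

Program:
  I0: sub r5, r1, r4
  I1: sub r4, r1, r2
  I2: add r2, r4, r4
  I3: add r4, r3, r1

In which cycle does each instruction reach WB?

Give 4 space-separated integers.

I0 sub r5 <- r1,r4: IF@1 ID@2 stall=0 (-) EX@3 MEM@4 WB@5
I1 sub r4 <- r1,r2: IF@2 ID@3 stall=0 (-) EX@4 MEM@5 WB@6
I2 add r2 <- r4,r4: IF@3 ID@4 stall=2 (RAW on I1.r4 (WB@6)) EX@7 MEM@8 WB@9
I3 add r4 <- r3,r1: IF@4 ID@7 stall=0 (-) EX@8 MEM@9 WB@10

Answer: 5 6 9 10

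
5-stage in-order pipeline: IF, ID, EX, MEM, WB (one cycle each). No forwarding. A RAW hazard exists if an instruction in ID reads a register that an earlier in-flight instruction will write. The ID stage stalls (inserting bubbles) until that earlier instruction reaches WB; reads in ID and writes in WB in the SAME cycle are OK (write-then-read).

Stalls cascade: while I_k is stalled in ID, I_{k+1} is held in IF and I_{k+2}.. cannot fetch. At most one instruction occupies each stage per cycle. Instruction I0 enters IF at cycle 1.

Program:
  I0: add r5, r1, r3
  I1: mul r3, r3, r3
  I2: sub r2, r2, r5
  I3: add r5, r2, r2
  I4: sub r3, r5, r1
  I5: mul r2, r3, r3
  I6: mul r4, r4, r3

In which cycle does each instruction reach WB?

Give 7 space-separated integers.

I0 add r5 <- r1,r3: IF@1 ID@2 stall=0 (-) EX@3 MEM@4 WB@5
I1 mul r3 <- r3,r3: IF@2 ID@3 stall=0 (-) EX@4 MEM@5 WB@6
I2 sub r2 <- r2,r5: IF@3 ID@4 stall=1 (RAW on I0.r5 (WB@5)) EX@6 MEM@7 WB@8
I3 add r5 <- r2,r2: IF@4 ID@6 stall=2 (RAW on I2.r2 (WB@8)) EX@9 MEM@10 WB@11
I4 sub r3 <- r5,r1: IF@6 ID@9 stall=2 (RAW on I3.r5 (WB@11)) EX@12 MEM@13 WB@14
I5 mul r2 <- r3,r3: IF@9 ID@12 stall=2 (RAW on I4.r3 (WB@14)) EX@15 MEM@16 WB@17
I6 mul r4 <- r4,r3: IF@12 ID@15 stall=0 (-) EX@16 MEM@17 WB@18

Answer: 5 6 8 11 14 17 18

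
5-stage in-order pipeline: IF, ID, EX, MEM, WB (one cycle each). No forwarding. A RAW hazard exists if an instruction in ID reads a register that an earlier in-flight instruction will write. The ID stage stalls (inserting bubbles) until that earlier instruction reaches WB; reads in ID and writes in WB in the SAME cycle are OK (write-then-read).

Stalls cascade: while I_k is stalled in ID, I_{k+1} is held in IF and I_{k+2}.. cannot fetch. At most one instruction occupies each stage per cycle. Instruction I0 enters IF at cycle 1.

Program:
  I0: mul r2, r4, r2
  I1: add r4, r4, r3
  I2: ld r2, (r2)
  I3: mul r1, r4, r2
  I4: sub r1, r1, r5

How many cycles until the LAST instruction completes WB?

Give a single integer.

I0 mul r2 <- r4,r2: IF@1 ID@2 stall=0 (-) EX@3 MEM@4 WB@5
I1 add r4 <- r4,r3: IF@2 ID@3 stall=0 (-) EX@4 MEM@5 WB@6
I2 ld r2 <- r2: IF@3 ID@4 stall=1 (RAW on I0.r2 (WB@5)) EX@6 MEM@7 WB@8
I3 mul r1 <- r4,r2: IF@4 ID@6 stall=2 (RAW on I2.r2 (WB@8)) EX@9 MEM@10 WB@11
I4 sub r1 <- r1,r5: IF@6 ID@9 stall=2 (RAW on I3.r1 (WB@11)) EX@12 MEM@13 WB@14

Answer: 14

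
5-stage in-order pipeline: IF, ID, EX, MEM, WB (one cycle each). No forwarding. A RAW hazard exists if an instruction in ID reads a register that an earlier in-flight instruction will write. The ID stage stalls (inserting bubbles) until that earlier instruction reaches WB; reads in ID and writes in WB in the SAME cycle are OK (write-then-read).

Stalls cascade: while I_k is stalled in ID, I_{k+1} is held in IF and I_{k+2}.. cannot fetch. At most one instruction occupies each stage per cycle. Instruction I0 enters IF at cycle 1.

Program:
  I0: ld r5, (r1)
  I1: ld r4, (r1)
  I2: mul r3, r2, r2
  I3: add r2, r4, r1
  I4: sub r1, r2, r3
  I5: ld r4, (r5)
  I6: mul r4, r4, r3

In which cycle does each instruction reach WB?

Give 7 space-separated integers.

Answer: 5 6 7 9 12 13 16

Derivation:
I0 ld r5 <- r1: IF@1 ID@2 stall=0 (-) EX@3 MEM@4 WB@5
I1 ld r4 <- r1: IF@2 ID@3 stall=0 (-) EX@4 MEM@5 WB@6
I2 mul r3 <- r2,r2: IF@3 ID@4 stall=0 (-) EX@5 MEM@6 WB@7
I3 add r2 <- r4,r1: IF@4 ID@5 stall=1 (RAW on I1.r4 (WB@6)) EX@7 MEM@8 WB@9
I4 sub r1 <- r2,r3: IF@5 ID@7 stall=2 (RAW on I3.r2 (WB@9)) EX@10 MEM@11 WB@12
I5 ld r4 <- r5: IF@7 ID@10 stall=0 (-) EX@11 MEM@12 WB@13
I6 mul r4 <- r4,r3: IF@10 ID@11 stall=2 (RAW on I5.r4 (WB@13)) EX@14 MEM@15 WB@16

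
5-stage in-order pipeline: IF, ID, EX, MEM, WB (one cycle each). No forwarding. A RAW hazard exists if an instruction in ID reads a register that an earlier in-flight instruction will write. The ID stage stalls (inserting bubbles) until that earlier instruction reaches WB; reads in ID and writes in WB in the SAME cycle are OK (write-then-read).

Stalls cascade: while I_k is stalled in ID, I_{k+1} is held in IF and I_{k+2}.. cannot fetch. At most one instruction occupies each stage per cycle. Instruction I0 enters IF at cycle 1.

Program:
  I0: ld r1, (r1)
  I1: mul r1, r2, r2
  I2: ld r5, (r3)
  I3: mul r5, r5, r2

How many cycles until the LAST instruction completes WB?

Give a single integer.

I0 ld r1 <- r1: IF@1 ID@2 stall=0 (-) EX@3 MEM@4 WB@5
I1 mul r1 <- r2,r2: IF@2 ID@3 stall=0 (-) EX@4 MEM@5 WB@6
I2 ld r5 <- r3: IF@3 ID@4 stall=0 (-) EX@5 MEM@6 WB@7
I3 mul r5 <- r5,r2: IF@4 ID@5 stall=2 (RAW on I2.r5 (WB@7)) EX@8 MEM@9 WB@10

Answer: 10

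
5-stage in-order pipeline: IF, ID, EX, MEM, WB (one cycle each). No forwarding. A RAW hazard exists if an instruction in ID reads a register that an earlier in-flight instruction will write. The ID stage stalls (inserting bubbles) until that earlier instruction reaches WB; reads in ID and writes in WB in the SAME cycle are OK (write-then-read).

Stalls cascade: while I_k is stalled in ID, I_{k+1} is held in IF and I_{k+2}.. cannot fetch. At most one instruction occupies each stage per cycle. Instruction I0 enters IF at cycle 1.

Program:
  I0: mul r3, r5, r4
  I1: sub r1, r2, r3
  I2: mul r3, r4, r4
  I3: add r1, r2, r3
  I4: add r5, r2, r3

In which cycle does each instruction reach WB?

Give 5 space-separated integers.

I0 mul r3 <- r5,r4: IF@1 ID@2 stall=0 (-) EX@3 MEM@4 WB@5
I1 sub r1 <- r2,r3: IF@2 ID@3 stall=2 (RAW on I0.r3 (WB@5)) EX@6 MEM@7 WB@8
I2 mul r3 <- r4,r4: IF@3 ID@6 stall=0 (-) EX@7 MEM@8 WB@9
I3 add r1 <- r2,r3: IF@6 ID@7 stall=2 (RAW on I2.r3 (WB@9)) EX@10 MEM@11 WB@12
I4 add r5 <- r2,r3: IF@7 ID@10 stall=0 (-) EX@11 MEM@12 WB@13

Answer: 5 8 9 12 13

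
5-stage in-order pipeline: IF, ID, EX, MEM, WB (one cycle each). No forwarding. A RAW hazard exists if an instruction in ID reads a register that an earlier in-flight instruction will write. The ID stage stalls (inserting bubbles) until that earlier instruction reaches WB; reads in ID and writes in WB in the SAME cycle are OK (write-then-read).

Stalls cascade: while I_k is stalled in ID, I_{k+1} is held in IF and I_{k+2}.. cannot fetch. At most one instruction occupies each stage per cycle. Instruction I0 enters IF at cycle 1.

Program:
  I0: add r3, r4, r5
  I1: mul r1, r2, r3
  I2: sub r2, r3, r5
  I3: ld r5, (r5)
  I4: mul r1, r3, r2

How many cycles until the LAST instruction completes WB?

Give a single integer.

I0 add r3 <- r4,r5: IF@1 ID@2 stall=0 (-) EX@3 MEM@4 WB@5
I1 mul r1 <- r2,r3: IF@2 ID@3 stall=2 (RAW on I0.r3 (WB@5)) EX@6 MEM@7 WB@8
I2 sub r2 <- r3,r5: IF@3 ID@6 stall=0 (-) EX@7 MEM@8 WB@9
I3 ld r5 <- r5: IF@6 ID@7 stall=0 (-) EX@8 MEM@9 WB@10
I4 mul r1 <- r3,r2: IF@7 ID@8 stall=1 (RAW on I2.r2 (WB@9)) EX@10 MEM@11 WB@12

Answer: 12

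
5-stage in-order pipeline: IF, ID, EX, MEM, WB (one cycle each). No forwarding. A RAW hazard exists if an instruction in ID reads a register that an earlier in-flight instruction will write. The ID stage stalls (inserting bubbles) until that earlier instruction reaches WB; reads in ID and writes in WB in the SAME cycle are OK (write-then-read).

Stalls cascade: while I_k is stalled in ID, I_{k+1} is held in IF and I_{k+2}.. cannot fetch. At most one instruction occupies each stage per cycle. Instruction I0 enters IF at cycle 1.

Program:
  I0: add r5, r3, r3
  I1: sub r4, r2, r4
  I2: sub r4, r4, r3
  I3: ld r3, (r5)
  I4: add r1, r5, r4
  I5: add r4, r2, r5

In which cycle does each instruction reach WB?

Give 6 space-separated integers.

Answer: 5 6 9 10 12 13

Derivation:
I0 add r5 <- r3,r3: IF@1 ID@2 stall=0 (-) EX@3 MEM@4 WB@5
I1 sub r4 <- r2,r4: IF@2 ID@3 stall=0 (-) EX@4 MEM@5 WB@6
I2 sub r4 <- r4,r3: IF@3 ID@4 stall=2 (RAW on I1.r4 (WB@6)) EX@7 MEM@8 WB@9
I3 ld r3 <- r5: IF@4 ID@7 stall=0 (-) EX@8 MEM@9 WB@10
I4 add r1 <- r5,r4: IF@7 ID@8 stall=1 (RAW on I2.r4 (WB@9)) EX@10 MEM@11 WB@12
I5 add r4 <- r2,r5: IF@8 ID@10 stall=0 (-) EX@11 MEM@12 WB@13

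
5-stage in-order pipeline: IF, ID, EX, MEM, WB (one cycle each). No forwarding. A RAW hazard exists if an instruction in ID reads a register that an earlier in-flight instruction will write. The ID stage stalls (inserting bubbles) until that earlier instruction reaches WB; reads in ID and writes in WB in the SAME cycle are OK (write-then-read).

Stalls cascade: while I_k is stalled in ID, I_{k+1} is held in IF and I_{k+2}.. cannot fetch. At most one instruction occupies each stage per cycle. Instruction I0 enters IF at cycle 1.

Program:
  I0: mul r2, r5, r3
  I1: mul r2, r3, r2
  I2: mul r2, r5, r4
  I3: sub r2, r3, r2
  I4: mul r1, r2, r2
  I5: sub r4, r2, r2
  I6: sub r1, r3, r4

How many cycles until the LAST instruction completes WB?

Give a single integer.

Answer: 19

Derivation:
I0 mul r2 <- r5,r3: IF@1 ID@2 stall=0 (-) EX@3 MEM@4 WB@5
I1 mul r2 <- r3,r2: IF@2 ID@3 stall=2 (RAW on I0.r2 (WB@5)) EX@6 MEM@7 WB@8
I2 mul r2 <- r5,r4: IF@3 ID@6 stall=0 (-) EX@7 MEM@8 WB@9
I3 sub r2 <- r3,r2: IF@6 ID@7 stall=2 (RAW on I2.r2 (WB@9)) EX@10 MEM@11 WB@12
I4 mul r1 <- r2,r2: IF@7 ID@10 stall=2 (RAW on I3.r2 (WB@12)) EX@13 MEM@14 WB@15
I5 sub r4 <- r2,r2: IF@10 ID@13 stall=0 (-) EX@14 MEM@15 WB@16
I6 sub r1 <- r3,r4: IF@13 ID@14 stall=2 (RAW on I5.r4 (WB@16)) EX@17 MEM@18 WB@19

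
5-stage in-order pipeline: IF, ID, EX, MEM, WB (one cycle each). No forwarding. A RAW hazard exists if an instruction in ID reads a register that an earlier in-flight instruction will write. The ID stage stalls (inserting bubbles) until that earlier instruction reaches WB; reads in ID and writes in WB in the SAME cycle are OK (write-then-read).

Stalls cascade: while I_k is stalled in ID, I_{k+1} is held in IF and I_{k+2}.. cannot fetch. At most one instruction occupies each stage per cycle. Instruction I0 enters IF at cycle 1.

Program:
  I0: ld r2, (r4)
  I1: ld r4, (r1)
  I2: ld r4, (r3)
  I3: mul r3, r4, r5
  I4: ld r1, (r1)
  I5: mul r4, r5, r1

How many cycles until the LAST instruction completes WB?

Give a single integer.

I0 ld r2 <- r4: IF@1 ID@2 stall=0 (-) EX@3 MEM@4 WB@5
I1 ld r4 <- r1: IF@2 ID@3 stall=0 (-) EX@4 MEM@5 WB@6
I2 ld r4 <- r3: IF@3 ID@4 stall=0 (-) EX@5 MEM@6 WB@7
I3 mul r3 <- r4,r5: IF@4 ID@5 stall=2 (RAW on I2.r4 (WB@7)) EX@8 MEM@9 WB@10
I4 ld r1 <- r1: IF@5 ID@8 stall=0 (-) EX@9 MEM@10 WB@11
I5 mul r4 <- r5,r1: IF@8 ID@9 stall=2 (RAW on I4.r1 (WB@11)) EX@12 MEM@13 WB@14

Answer: 14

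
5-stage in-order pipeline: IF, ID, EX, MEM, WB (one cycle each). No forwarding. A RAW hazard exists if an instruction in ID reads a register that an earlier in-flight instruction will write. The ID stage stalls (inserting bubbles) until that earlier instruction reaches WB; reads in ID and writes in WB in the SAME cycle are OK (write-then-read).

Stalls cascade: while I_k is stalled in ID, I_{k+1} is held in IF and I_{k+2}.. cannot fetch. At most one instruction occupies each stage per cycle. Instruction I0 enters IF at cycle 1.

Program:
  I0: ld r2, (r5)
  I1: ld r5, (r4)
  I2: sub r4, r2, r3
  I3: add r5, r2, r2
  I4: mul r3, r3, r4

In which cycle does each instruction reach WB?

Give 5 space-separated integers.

Answer: 5 6 8 9 11

Derivation:
I0 ld r2 <- r5: IF@1 ID@2 stall=0 (-) EX@3 MEM@4 WB@5
I1 ld r5 <- r4: IF@2 ID@3 stall=0 (-) EX@4 MEM@5 WB@6
I2 sub r4 <- r2,r3: IF@3 ID@4 stall=1 (RAW on I0.r2 (WB@5)) EX@6 MEM@7 WB@8
I3 add r5 <- r2,r2: IF@4 ID@6 stall=0 (-) EX@7 MEM@8 WB@9
I4 mul r3 <- r3,r4: IF@6 ID@7 stall=1 (RAW on I2.r4 (WB@8)) EX@9 MEM@10 WB@11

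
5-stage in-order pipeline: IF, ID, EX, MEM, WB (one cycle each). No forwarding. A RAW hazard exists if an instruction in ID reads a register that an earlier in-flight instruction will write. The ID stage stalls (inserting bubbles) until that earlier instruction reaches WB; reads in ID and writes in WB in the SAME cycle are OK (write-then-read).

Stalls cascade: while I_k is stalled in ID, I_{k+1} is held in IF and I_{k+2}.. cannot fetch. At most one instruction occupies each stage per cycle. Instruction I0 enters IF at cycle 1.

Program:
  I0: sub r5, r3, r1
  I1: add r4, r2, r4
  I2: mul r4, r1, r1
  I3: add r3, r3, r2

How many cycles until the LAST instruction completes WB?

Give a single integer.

I0 sub r5 <- r3,r1: IF@1 ID@2 stall=0 (-) EX@3 MEM@4 WB@5
I1 add r4 <- r2,r4: IF@2 ID@3 stall=0 (-) EX@4 MEM@5 WB@6
I2 mul r4 <- r1,r1: IF@3 ID@4 stall=0 (-) EX@5 MEM@6 WB@7
I3 add r3 <- r3,r2: IF@4 ID@5 stall=0 (-) EX@6 MEM@7 WB@8

Answer: 8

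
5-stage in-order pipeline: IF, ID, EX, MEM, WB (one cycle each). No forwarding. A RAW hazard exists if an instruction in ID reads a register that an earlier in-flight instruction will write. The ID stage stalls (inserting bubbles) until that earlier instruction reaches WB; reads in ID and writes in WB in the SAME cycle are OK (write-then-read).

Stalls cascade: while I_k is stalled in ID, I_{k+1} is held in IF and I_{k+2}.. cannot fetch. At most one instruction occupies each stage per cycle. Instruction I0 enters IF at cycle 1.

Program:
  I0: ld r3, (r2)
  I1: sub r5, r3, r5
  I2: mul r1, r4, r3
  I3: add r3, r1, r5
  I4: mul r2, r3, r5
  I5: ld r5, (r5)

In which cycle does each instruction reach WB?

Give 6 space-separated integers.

Answer: 5 8 9 12 15 16

Derivation:
I0 ld r3 <- r2: IF@1 ID@2 stall=0 (-) EX@3 MEM@4 WB@5
I1 sub r5 <- r3,r5: IF@2 ID@3 stall=2 (RAW on I0.r3 (WB@5)) EX@6 MEM@7 WB@8
I2 mul r1 <- r4,r3: IF@3 ID@6 stall=0 (-) EX@7 MEM@8 WB@9
I3 add r3 <- r1,r5: IF@6 ID@7 stall=2 (RAW on I2.r1 (WB@9)) EX@10 MEM@11 WB@12
I4 mul r2 <- r3,r5: IF@7 ID@10 stall=2 (RAW on I3.r3 (WB@12)) EX@13 MEM@14 WB@15
I5 ld r5 <- r5: IF@10 ID@13 stall=0 (-) EX@14 MEM@15 WB@16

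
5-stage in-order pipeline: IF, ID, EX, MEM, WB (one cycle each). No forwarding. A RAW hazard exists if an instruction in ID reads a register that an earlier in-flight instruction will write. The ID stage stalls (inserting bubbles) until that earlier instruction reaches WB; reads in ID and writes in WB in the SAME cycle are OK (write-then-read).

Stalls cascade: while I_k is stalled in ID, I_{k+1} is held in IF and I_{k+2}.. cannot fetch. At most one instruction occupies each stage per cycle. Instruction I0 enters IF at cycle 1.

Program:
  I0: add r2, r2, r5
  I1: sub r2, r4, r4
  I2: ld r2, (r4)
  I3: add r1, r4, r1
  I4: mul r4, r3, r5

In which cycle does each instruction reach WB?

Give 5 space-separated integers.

I0 add r2 <- r2,r5: IF@1 ID@2 stall=0 (-) EX@3 MEM@4 WB@5
I1 sub r2 <- r4,r4: IF@2 ID@3 stall=0 (-) EX@4 MEM@5 WB@6
I2 ld r2 <- r4: IF@3 ID@4 stall=0 (-) EX@5 MEM@6 WB@7
I3 add r1 <- r4,r1: IF@4 ID@5 stall=0 (-) EX@6 MEM@7 WB@8
I4 mul r4 <- r3,r5: IF@5 ID@6 stall=0 (-) EX@7 MEM@8 WB@9

Answer: 5 6 7 8 9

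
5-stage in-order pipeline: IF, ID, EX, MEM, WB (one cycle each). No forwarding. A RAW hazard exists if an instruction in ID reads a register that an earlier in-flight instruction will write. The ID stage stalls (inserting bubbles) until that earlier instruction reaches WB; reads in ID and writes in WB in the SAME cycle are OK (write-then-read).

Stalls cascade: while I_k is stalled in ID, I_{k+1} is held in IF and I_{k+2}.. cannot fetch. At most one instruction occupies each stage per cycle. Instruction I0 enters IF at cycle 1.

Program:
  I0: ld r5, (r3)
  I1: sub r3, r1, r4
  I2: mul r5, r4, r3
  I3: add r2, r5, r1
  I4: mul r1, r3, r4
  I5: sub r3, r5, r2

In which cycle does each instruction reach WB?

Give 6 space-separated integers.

I0 ld r5 <- r3: IF@1 ID@2 stall=0 (-) EX@3 MEM@4 WB@5
I1 sub r3 <- r1,r4: IF@2 ID@3 stall=0 (-) EX@4 MEM@5 WB@6
I2 mul r5 <- r4,r3: IF@3 ID@4 stall=2 (RAW on I1.r3 (WB@6)) EX@7 MEM@8 WB@9
I3 add r2 <- r5,r1: IF@4 ID@7 stall=2 (RAW on I2.r5 (WB@9)) EX@10 MEM@11 WB@12
I4 mul r1 <- r3,r4: IF@7 ID@10 stall=0 (-) EX@11 MEM@12 WB@13
I5 sub r3 <- r5,r2: IF@10 ID@11 stall=1 (RAW on I3.r2 (WB@12)) EX@13 MEM@14 WB@15

Answer: 5 6 9 12 13 15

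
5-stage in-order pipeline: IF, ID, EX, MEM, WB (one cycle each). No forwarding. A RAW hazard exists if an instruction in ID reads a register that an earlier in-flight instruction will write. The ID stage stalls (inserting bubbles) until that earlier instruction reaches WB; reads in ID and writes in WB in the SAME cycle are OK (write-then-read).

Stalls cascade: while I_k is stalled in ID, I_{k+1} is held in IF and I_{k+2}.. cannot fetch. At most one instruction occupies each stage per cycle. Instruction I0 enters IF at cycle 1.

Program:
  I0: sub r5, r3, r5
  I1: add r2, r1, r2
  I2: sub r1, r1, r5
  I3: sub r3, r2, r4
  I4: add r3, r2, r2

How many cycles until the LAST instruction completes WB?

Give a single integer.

Answer: 10

Derivation:
I0 sub r5 <- r3,r5: IF@1 ID@2 stall=0 (-) EX@3 MEM@4 WB@5
I1 add r2 <- r1,r2: IF@2 ID@3 stall=0 (-) EX@4 MEM@5 WB@6
I2 sub r1 <- r1,r5: IF@3 ID@4 stall=1 (RAW on I0.r5 (WB@5)) EX@6 MEM@7 WB@8
I3 sub r3 <- r2,r4: IF@4 ID@6 stall=0 (-) EX@7 MEM@8 WB@9
I4 add r3 <- r2,r2: IF@6 ID@7 stall=0 (-) EX@8 MEM@9 WB@10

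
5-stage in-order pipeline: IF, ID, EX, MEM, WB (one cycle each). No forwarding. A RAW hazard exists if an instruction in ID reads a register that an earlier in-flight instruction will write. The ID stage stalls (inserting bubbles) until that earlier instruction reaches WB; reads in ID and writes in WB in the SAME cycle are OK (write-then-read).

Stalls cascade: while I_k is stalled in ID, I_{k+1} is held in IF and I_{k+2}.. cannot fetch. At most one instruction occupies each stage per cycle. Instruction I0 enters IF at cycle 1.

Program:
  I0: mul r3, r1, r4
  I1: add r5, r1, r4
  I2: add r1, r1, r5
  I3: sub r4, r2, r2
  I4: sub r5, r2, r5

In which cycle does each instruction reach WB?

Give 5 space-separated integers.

I0 mul r3 <- r1,r4: IF@1 ID@2 stall=0 (-) EX@3 MEM@4 WB@5
I1 add r5 <- r1,r4: IF@2 ID@3 stall=0 (-) EX@4 MEM@5 WB@6
I2 add r1 <- r1,r5: IF@3 ID@4 stall=2 (RAW on I1.r5 (WB@6)) EX@7 MEM@8 WB@9
I3 sub r4 <- r2,r2: IF@4 ID@7 stall=0 (-) EX@8 MEM@9 WB@10
I4 sub r5 <- r2,r5: IF@7 ID@8 stall=0 (-) EX@9 MEM@10 WB@11

Answer: 5 6 9 10 11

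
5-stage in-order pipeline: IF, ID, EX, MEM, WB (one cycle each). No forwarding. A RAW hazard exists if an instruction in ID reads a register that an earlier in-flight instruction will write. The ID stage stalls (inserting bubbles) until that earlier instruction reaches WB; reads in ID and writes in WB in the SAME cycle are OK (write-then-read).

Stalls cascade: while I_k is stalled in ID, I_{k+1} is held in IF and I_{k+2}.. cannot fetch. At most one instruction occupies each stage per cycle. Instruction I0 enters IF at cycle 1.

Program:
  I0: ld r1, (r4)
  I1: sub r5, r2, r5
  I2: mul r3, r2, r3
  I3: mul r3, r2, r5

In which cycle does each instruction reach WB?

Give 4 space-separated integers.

Answer: 5 6 7 9

Derivation:
I0 ld r1 <- r4: IF@1 ID@2 stall=0 (-) EX@3 MEM@4 WB@5
I1 sub r5 <- r2,r5: IF@2 ID@3 stall=0 (-) EX@4 MEM@5 WB@6
I2 mul r3 <- r2,r3: IF@3 ID@4 stall=0 (-) EX@5 MEM@6 WB@7
I3 mul r3 <- r2,r5: IF@4 ID@5 stall=1 (RAW on I1.r5 (WB@6)) EX@7 MEM@8 WB@9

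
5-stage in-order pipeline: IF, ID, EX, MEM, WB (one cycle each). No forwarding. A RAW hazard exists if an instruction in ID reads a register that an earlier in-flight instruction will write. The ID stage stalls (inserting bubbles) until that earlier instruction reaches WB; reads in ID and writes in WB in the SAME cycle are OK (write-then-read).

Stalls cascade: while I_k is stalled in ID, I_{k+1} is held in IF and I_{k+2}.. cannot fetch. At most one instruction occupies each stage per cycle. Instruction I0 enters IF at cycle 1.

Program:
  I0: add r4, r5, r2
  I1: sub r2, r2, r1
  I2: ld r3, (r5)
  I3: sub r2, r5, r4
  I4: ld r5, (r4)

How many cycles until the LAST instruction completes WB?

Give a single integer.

Answer: 9

Derivation:
I0 add r4 <- r5,r2: IF@1 ID@2 stall=0 (-) EX@3 MEM@4 WB@5
I1 sub r2 <- r2,r1: IF@2 ID@3 stall=0 (-) EX@4 MEM@5 WB@6
I2 ld r3 <- r5: IF@3 ID@4 stall=0 (-) EX@5 MEM@6 WB@7
I3 sub r2 <- r5,r4: IF@4 ID@5 stall=0 (-) EX@6 MEM@7 WB@8
I4 ld r5 <- r4: IF@5 ID@6 stall=0 (-) EX@7 MEM@8 WB@9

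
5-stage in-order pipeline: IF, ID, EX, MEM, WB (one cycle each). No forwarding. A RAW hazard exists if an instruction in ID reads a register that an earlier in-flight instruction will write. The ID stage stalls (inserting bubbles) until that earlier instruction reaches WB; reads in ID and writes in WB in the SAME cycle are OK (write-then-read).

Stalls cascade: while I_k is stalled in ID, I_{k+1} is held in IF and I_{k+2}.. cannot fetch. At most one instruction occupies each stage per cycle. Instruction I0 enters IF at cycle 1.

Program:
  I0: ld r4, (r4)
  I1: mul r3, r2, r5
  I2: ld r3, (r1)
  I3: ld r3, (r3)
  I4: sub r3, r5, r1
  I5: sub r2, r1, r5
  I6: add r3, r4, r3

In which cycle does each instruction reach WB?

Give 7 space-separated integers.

Answer: 5 6 7 10 11 12 14

Derivation:
I0 ld r4 <- r4: IF@1 ID@2 stall=0 (-) EX@3 MEM@4 WB@5
I1 mul r3 <- r2,r5: IF@2 ID@3 stall=0 (-) EX@4 MEM@5 WB@6
I2 ld r3 <- r1: IF@3 ID@4 stall=0 (-) EX@5 MEM@6 WB@7
I3 ld r3 <- r3: IF@4 ID@5 stall=2 (RAW on I2.r3 (WB@7)) EX@8 MEM@9 WB@10
I4 sub r3 <- r5,r1: IF@5 ID@8 stall=0 (-) EX@9 MEM@10 WB@11
I5 sub r2 <- r1,r5: IF@8 ID@9 stall=0 (-) EX@10 MEM@11 WB@12
I6 add r3 <- r4,r3: IF@9 ID@10 stall=1 (RAW on I4.r3 (WB@11)) EX@12 MEM@13 WB@14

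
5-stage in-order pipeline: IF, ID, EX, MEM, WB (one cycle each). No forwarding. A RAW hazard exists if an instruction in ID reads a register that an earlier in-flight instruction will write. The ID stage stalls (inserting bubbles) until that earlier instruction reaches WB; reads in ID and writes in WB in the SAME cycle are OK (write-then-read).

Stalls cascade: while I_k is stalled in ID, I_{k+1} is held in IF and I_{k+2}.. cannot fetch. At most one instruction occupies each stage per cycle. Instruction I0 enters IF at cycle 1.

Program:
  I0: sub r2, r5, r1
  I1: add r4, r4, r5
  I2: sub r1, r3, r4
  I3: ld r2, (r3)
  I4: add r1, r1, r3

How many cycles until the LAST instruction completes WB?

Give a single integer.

Answer: 12

Derivation:
I0 sub r2 <- r5,r1: IF@1 ID@2 stall=0 (-) EX@3 MEM@4 WB@5
I1 add r4 <- r4,r5: IF@2 ID@3 stall=0 (-) EX@4 MEM@5 WB@6
I2 sub r1 <- r3,r4: IF@3 ID@4 stall=2 (RAW on I1.r4 (WB@6)) EX@7 MEM@8 WB@9
I3 ld r2 <- r3: IF@4 ID@7 stall=0 (-) EX@8 MEM@9 WB@10
I4 add r1 <- r1,r3: IF@7 ID@8 stall=1 (RAW on I2.r1 (WB@9)) EX@10 MEM@11 WB@12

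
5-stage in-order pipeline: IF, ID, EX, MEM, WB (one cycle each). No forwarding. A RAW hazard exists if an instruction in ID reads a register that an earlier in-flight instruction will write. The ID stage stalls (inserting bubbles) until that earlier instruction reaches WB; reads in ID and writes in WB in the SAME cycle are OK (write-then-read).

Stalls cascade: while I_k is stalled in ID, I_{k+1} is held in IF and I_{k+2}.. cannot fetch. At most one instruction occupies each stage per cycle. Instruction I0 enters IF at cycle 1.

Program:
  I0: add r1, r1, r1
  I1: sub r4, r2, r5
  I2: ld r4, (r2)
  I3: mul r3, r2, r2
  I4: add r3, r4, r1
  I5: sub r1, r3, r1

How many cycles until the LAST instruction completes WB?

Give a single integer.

Answer: 13

Derivation:
I0 add r1 <- r1,r1: IF@1 ID@2 stall=0 (-) EX@3 MEM@4 WB@5
I1 sub r4 <- r2,r5: IF@2 ID@3 stall=0 (-) EX@4 MEM@5 WB@6
I2 ld r4 <- r2: IF@3 ID@4 stall=0 (-) EX@5 MEM@6 WB@7
I3 mul r3 <- r2,r2: IF@4 ID@5 stall=0 (-) EX@6 MEM@7 WB@8
I4 add r3 <- r4,r1: IF@5 ID@6 stall=1 (RAW on I2.r4 (WB@7)) EX@8 MEM@9 WB@10
I5 sub r1 <- r3,r1: IF@6 ID@8 stall=2 (RAW on I4.r3 (WB@10)) EX@11 MEM@12 WB@13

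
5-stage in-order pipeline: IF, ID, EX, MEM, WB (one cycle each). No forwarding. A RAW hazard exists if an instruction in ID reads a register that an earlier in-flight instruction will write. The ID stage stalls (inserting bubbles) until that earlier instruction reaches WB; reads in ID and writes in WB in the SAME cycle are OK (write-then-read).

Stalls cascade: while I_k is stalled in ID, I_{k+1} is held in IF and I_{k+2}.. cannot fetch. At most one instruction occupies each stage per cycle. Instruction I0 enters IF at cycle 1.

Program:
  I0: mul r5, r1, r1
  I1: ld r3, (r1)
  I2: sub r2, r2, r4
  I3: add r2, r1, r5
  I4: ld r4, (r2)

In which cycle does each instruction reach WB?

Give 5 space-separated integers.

I0 mul r5 <- r1,r1: IF@1 ID@2 stall=0 (-) EX@3 MEM@4 WB@5
I1 ld r3 <- r1: IF@2 ID@3 stall=0 (-) EX@4 MEM@5 WB@6
I2 sub r2 <- r2,r4: IF@3 ID@4 stall=0 (-) EX@5 MEM@6 WB@7
I3 add r2 <- r1,r5: IF@4 ID@5 stall=0 (-) EX@6 MEM@7 WB@8
I4 ld r4 <- r2: IF@5 ID@6 stall=2 (RAW on I3.r2 (WB@8)) EX@9 MEM@10 WB@11

Answer: 5 6 7 8 11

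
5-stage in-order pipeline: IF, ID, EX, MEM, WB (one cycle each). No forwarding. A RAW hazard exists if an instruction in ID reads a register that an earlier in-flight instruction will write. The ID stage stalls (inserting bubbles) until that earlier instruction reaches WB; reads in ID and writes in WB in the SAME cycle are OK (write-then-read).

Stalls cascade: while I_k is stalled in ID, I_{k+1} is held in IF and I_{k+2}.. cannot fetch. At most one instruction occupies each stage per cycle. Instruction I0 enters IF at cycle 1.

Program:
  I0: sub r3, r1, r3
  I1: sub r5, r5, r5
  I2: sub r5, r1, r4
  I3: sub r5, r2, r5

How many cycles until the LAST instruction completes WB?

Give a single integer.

Answer: 10

Derivation:
I0 sub r3 <- r1,r3: IF@1 ID@2 stall=0 (-) EX@3 MEM@4 WB@5
I1 sub r5 <- r5,r5: IF@2 ID@3 stall=0 (-) EX@4 MEM@5 WB@6
I2 sub r5 <- r1,r4: IF@3 ID@4 stall=0 (-) EX@5 MEM@6 WB@7
I3 sub r5 <- r2,r5: IF@4 ID@5 stall=2 (RAW on I2.r5 (WB@7)) EX@8 MEM@9 WB@10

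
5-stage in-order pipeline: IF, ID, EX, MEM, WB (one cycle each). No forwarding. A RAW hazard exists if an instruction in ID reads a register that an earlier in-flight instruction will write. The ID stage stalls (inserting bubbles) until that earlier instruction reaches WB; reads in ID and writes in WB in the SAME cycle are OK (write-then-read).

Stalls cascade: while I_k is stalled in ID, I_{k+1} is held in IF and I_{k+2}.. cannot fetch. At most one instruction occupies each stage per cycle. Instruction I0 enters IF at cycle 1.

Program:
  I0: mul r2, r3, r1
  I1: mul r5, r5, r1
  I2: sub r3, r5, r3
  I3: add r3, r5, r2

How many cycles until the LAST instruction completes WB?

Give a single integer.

Answer: 10

Derivation:
I0 mul r2 <- r3,r1: IF@1 ID@2 stall=0 (-) EX@3 MEM@4 WB@5
I1 mul r5 <- r5,r1: IF@2 ID@3 stall=0 (-) EX@4 MEM@5 WB@6
I2 sub r3 <- r5,r3: IF@3 ID@4 stall=2 (RAW on I1.r5 (WB@6)) EX@7 MEM@8 WB@9
I3 add r3 <- r5,r2: IF@4 ID@7 stall=0 (-) EX@8 MEM@9 WB@10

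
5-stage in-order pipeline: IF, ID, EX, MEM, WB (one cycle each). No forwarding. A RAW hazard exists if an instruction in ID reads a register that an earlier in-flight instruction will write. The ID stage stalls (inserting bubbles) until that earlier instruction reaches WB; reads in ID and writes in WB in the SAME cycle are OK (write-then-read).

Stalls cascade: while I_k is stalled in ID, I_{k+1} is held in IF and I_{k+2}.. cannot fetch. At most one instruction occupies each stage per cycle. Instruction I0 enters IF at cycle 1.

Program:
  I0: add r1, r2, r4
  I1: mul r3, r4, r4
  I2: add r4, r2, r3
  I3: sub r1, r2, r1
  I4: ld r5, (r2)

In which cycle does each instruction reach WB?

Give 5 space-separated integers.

Answer: 5 6 9 10 11

Derivation:
I0 add r1 <- r2,r4: IF@1 ID@2 stall=0 (-) EX@3 MEM@4 WB@5
I1 mul r3 <- r4,r4: IF@2 ID@3 stall=0 (-) EX@4 MEM@5 WB@6
I2 add r4 <- r2,r3: IF@3 ID@4 stall=2 (RAW on I1.r3 (WB@6)) EX@7 MEM@8 WB@9
I3 sub r1 <- r2,r1: IF@4 ID@7 stall=0 (-) EX@8 MEM@9 WB@10
I4 ld r5 <- r2: IF@7 ID@8 stall=0 (-) EX@9 MEM@10 WB@11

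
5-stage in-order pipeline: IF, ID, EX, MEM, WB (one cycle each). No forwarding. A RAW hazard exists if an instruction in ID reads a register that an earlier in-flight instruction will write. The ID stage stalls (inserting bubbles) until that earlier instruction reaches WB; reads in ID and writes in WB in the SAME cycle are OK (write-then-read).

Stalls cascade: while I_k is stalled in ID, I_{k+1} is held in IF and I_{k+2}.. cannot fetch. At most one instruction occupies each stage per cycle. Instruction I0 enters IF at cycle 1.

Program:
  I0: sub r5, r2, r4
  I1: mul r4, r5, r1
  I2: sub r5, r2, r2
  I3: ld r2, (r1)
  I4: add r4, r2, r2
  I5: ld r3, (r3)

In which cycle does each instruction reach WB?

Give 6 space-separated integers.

Answer: 5 8 9 10 13 14

Derivation:
I0 sub r5 <- r2,r4: IF@1 ID@2 stall=0 (-) EX@3 MEM@4 WB@5
I1 mul r4 <- r5,r1: IF@2 ID@3 stall=2 (RAW on I0.r5 (WB@5)) EX@6 MEM@7 WB@8
I2 sub r5 <- r2,r2: IF@3 ID@6 stall=0 (-) EX@7 MEM@8 WB@9
I3 ld r2 <- r1: IF@6 ID@7 stall=0 (-) EX@8 MEM@9 WB@10
I4 add r4 <- r2,r2: IF@7 ID@8 stall=2 (RAW on I3.r2 (WB@10)) EX@11 MEM@12 WB@13
I5 ld r3 <- r3: IF@8 ID@11 stall=0 (-) EX@12 MEM@13 WB@14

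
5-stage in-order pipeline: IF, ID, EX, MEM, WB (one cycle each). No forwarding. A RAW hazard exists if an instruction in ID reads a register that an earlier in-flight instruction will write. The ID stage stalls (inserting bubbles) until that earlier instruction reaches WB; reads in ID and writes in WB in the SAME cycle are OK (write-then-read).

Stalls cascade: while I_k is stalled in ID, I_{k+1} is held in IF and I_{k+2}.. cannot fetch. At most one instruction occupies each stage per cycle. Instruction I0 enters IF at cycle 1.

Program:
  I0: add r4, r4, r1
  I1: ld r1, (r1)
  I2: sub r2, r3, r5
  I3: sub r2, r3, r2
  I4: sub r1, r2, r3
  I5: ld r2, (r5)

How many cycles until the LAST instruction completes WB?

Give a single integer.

Answer: 14

Derivation:
I0 add r4 <- r4,r1: IF@1 ID@2 stall=0 (-) EX@3 MEM@4 WB@5
I1 ld r1 <- r1: IF@2 ID@3 stall=0 (-) EX@4 MEM@5 WB@6
I2 sub r2 <- r3,r5: IF@3 ID@4 stall=0 (-) EX@5 MEM@6 WB@7
I3 sub r2 <- r3,r2: IF@4 ID@5 stall=2 (RAW on I2.r2 (WB@7)) EX@8 MEM@9 WB@10
I4 sub r1 <- r2,r3: IF@5 ID@8 stall=2 (RAW on I3.r2 (WB@10)) EX@11 MEM@12 WB@13
I5 ld r2 <- r5: IF@8 ID@11 stall=0 (-) EX@12 MEM@13 WB@14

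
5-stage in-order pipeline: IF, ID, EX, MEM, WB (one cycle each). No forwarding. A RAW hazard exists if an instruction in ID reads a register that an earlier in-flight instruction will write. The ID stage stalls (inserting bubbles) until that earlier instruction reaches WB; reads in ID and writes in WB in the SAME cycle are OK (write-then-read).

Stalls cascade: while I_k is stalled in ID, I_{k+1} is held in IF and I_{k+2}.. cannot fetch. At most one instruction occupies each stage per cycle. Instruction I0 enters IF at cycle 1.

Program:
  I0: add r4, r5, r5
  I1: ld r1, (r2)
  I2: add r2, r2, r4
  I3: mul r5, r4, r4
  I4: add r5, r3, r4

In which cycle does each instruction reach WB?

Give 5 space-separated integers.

I0 add r4 <- r5,r5: IF@1 ID@2 stall=0 (-) EX@3 MEM@4 WB@5
I1 ld r1 <- r2: IF@2 ID@3 stall=0 (-) EX@4 MEM@5 WB@6
I2 add r2 <- r2,r4: IF@3 ID@4 stall=1 (RAW on I0.r4 (WB@5)) EX@6 MEM@7 WB@8
I3 mul r5 <- r4,r4: IF@4 ID@6 stall=0 (-) EX@7 MEM@8 WB@9
I4 add r5 <- r3,r4: IF@6 ID@7 stall=0 (-) EX@8 MEM@9 WB@10

Answer: 5 6 8 9 10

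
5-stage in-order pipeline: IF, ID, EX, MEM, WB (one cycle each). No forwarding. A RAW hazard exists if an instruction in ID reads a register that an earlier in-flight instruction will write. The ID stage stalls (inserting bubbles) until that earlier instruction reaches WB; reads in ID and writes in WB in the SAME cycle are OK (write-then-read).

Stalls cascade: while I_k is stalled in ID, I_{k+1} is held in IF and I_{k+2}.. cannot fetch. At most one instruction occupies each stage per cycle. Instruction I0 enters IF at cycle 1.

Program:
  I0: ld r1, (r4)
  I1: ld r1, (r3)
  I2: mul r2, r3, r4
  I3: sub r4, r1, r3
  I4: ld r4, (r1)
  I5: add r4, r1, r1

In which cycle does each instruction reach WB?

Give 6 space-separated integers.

I0 ld r1 <- r4: IF@1 ID@2 stall=0 (-) EX@3 MEM@4 WB@5
I1 ld r1 <- r3: IF@2 ID@3 stall=0 (-) EX@4 MEM@5 WB@6
I2 mul r2 <- r3,r4: IF@3 ID@4 stall=0 (-) EX@5 MEM@6 WB@7
I3 sub r4 <- r1,r3: IF@4 ID@5 stall=1 (RAW on I1.r1 (WB@6)) EX@7 MEM@8 WB@9
I4 ld r4 <- r1: IF@5 ID@7 stall=0 (-) EX@8 MEM@9 WB@10
I5 add r4 <- r1,r1: IF@7 ID@8 stall=0 (-) EX@9 MEM@10 WB@11

Answer: 5 6 7 9 10 11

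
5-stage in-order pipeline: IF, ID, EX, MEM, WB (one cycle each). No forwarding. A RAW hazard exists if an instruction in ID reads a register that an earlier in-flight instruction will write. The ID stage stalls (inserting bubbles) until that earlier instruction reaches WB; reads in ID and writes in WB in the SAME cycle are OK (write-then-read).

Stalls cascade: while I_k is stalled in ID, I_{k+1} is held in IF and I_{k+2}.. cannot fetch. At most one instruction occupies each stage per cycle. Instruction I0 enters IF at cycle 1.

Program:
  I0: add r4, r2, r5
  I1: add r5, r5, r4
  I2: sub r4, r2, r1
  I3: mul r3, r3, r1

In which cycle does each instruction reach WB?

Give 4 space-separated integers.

I0 add r4 <- r2,r5: IF@1 ID@2 stall=0 (-) EX@3 MEM@4 WB@5
I1 add r5 <- r5,r4: IF@2 ID@3 stall=2 (RAW on I0.r4 (WB@5)) EX@6 MEM@7 WB@8
I2 sub r4 <- r2,r1: IF@3 ID@6 stall=0 (-) EX@7 MEM@8 WB@9
I3 mul r3 <- r3,r1: IF@6 ID@7 stall=0 (-) EX@8 MEM@9 WB@10

Answer: 5 8 9 10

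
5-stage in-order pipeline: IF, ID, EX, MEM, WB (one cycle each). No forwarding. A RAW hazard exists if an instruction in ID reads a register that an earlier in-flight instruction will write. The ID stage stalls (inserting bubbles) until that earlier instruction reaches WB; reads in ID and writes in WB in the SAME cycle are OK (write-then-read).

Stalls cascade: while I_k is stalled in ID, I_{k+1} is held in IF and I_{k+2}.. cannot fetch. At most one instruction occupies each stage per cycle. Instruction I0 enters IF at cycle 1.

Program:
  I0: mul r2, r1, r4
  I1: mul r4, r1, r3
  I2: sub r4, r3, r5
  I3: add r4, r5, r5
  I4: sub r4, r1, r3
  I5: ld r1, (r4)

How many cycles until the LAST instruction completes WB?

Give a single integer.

Answer: 12

Derivation:
I0 mul r2 <- r1,r4: IF@1 ID@2 stall=0 (-) EX@3 MEM@4 WB@5
I1 mul r4 <- r1,r3: IF@2 ID@3 stall=0 (-) EX@4 MEM@5 WB@6
I2 sub r4 <- r3,r5: IF@3 ID@4 stall=0 (-) EX@5 MEM@6 WB@7
I3 add r4 <- r5,r5: IF@4 ID@5 stall=0 (-) EX@6 MEM@7 WB@8
I4 sub r4 <- r1,r3: IF@5 ID@6 stall=0 (-) EX@7 MEM@8 WB@9
I5 ld r1 <- r4: IF@6 ID@7 stall=2 (RAW on I4.r4 (WB@9)) EX@10 MEM@11 WB@12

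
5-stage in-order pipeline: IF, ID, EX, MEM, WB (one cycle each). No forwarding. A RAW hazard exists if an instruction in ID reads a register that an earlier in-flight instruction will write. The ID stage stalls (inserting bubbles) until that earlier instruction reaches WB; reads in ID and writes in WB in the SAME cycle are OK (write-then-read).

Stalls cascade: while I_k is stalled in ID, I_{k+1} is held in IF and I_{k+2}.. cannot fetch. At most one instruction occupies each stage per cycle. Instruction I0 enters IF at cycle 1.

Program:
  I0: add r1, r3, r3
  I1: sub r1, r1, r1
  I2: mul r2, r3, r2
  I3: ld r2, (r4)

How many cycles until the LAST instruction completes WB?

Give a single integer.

Answer: 10

Derivation:
I0 add r1 <- r3,r3: IF@1 ID@2 stall=0 (-) EX@3 MEM@4 WB@5
I1 sub r1 <- r1,r1: IF@2 ID@3 stall=2 (RAW on I0.r1 (WB@5)) EX@6 MEM@7 WB@8
I2 mul r2 <- r3,r2: IF@3 ID@6 stall=0 (-) EX@7 MEM@8 WB@9
I3 ld r2 <- r4: IF@6 ID@7 stall=0 (-) EX@8 MEM@9 WB@10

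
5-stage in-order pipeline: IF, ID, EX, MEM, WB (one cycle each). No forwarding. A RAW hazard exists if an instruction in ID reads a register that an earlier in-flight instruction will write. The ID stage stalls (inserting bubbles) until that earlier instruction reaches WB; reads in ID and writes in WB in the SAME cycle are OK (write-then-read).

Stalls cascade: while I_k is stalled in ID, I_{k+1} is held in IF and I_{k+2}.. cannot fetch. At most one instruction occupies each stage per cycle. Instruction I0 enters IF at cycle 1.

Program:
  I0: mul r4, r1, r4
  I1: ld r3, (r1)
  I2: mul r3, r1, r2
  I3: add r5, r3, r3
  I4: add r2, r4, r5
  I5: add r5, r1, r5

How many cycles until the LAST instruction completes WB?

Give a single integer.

I0 mul r4 <- r1,r4: IF@1 ID@2 stall=0 (-) EX@3 MEM@4 WB@5
I1 ld r3 <- r1: IF@2 ID@3 stall=0 (-) EX@4 MEM@5 WB@6
I2 mul r3 <- r1,r2: IF@3 ID@4 stall=0 (-) EX@5 MEM@6 WB@7
I3 add r5 <- r3,r3: IF@4 ID@5 stall=2 (RAW on I2.r3 (WB@7)) EX@8 MEM@9 WB@10
I4 add r2 <- r4,r5: IF@5 ID@8 stall=2 (RAW on I3.r5 (WB@10)) EX@11 MEM@12 WB@13
I5 add r5 <- r1,r5: IF@8 ID@11 stall=0 (-) EX@12 MEM@13 WB@14

Answer: 14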